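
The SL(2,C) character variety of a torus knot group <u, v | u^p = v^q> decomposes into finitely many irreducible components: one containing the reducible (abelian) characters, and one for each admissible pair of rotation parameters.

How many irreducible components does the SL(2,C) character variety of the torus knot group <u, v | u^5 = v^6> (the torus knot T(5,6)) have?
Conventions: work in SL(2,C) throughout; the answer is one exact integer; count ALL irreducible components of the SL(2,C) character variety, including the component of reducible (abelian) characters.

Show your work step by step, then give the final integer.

11

Gamma = < u, v | u^5 = v^6 > (torus knot T(5,6)); the central element u^5 = v^6 acts as +I or -I in any irreducible SL(2,C) representation.
So on each irreducible component the traces are pinned: tr(u) = 2*cos(pi*alpha/5) with 1 <= alpha <= 4, tr(v) = 2*cos(pi*beta/6) with 1 <= beta <= 5.
u^5 = (-1)^alpha I and v^6 = (-1)^beta I must agree, so alpha and beta have equal parity.
Counting: 2 odd alphas x 3 odd betas + 2 even alphas x 2 even betas = 6 + 4 = 10.
components with irreducible characters: 10; plus the single component of reducible (abelian) characters: total 11.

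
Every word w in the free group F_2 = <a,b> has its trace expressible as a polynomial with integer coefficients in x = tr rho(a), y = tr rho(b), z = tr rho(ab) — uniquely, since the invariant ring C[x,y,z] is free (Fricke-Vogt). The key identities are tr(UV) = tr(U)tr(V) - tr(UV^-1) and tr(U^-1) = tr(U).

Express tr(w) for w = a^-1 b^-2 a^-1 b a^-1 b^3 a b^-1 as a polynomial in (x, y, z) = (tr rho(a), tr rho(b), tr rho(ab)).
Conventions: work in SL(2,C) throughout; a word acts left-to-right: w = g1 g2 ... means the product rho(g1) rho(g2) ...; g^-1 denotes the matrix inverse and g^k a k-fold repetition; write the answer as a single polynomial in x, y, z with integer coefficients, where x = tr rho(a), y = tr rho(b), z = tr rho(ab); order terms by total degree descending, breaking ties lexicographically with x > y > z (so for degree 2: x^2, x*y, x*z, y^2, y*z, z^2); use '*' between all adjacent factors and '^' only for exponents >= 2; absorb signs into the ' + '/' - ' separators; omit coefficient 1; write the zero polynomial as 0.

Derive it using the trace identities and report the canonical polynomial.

so tr(b^2) = tr(b)*tr(b) - tr(1) = y^2 - 2
reduce: tr(b^2 a) = tr(b)*tr(a b) - tr(a) = y*z - x
so tr(b a^-1 b) = tr(b^2)*tr(a) - tr(b^2 a) = x*y^2 - y*z - x
reduce: tr(b a b a) = tr(a b)*tr(a b) - tr(1) = z^2 - 2
so tr(b a^-1 b a) = tr(b a b)*tr(a) - tr(b a b a) = x*y*z - x^2 - z^2 + 2
tr(a^-1 b a^-1 b) = tr(b a^-1 b)*tr(a) - tr(b a^-1 b a) = x^2*y^2 - 2*x*y*z + z^2 - 2
tr(b^3) = tr(b)*tr(b^2) - tr(b) = y^3 - 3*y
tr(b^4) = tr(b)*tr(b^3) - tr(b^2) = y^4 - 4*y^2 + 2
reduce: tr(a b^3) = tr(b)*tr(b a b) - tr(b a) = y^2*z - x*y - z
so tr(b^4 a) = tr(b)*tr(a b^3) - tr(a b^2) = y^3*z - x*y^2 - 2*y*z + x
tr(b a^-1 b^3) = tr(b^4)*tr(a) - tr(b^4 a) = x*y^4 - y^3*z - 3*x*y^2 + 2*y*z + x
so tr(b^4 a b) = tr(b)*tr(b a b^3) - tr(b a b^2) = y^4*z - x*y^3 - 3*y^2*z + 2*x*y + z
tr(a b a) = tr(a)*tr(b a) - tr(b) = x*z - y
tr(b a b a b) = tr(b)*tr(a b a b) - tr(a b a) = y*z^2 - x*z - y
tr(b^2 a b a b) = tr(b)*tr(b a b a b) - tr(b a b a) = y^2*z^2 - x*y*z - y^2 - z^2 + 2
tr(b^4 a b a) = tr(b)*tr(b^2 a b a b) - tr(b^2 a b a) = y^3*z^2 - x*y^2*z - y^3 - 2*y*z^2 + x*z + 3*y
tr(b^3 a b a^-1 b) = tr(b^4 a b)*tr(a) - tr(b^4 a b a) = x*y^4*z - x^2*y^3 - y^3*z^2 - 2*x*y^2*z + 2*x^2*y + y^3 + 2*y*z^2 - 3*y
tr(a^2) = tr(a)*tr(a) - tr(1) = x^2 - 2
so tr(a b^2 a) = tr(b)*tr(a^2 b) - tr(a^2) = x*y*z - x^2 - y^2 + 2
tr(b a b^2 a b) = tr(b)*tr(a b^2 a b) - tr(a b^2 a) = y^2*z^2 - 2*x*y*z + x^2 - 2
reduce: tr(b a b^3 a b) = tr(b)*tr(b a b^2 a b) - tr(b a b^2 a) = y^3*z^2 - 2*x*y^2*z + x^2*y - y*z^2 + x*z - y
tr(a b a b a b) = tr(a b)*tr(a b a b) - tr(a^-1 b^-1) = z^3 - 3*z
so tr(a b a b a) = tr(a)*tr(b a b a) - tr(b a b) = x*z^2 - y*z - x
reduce: tr(b a b a b a b) = tr(b)*tr(a b a b a b) - tr(a b a b a) = y*z^3 - x*z^2 - 2*y*z + x
tr(b a b^3 a b a) = tr(b)*tr(b a b a b a b) - tr(b a b a b a) = y^2*z^3 - x*y*z^2 - 2*y^2*z - z^3 + x*y + 3*z
so tr(b^3 a b a^-1 b a) = tr(b a b^3 a b)*tr(a) - tr(b a b^3 a b a) = x*y^3*z^2 - 2*x^2*y^2*z - y^2*z^3 + x^3*y + x^2*z + 2*y^2*z + z^3 - 2*x*y - 3*z
reduce: tr(a^-1 b a^-1 b^3 a b) = tr(b^3 a b a^-1 b)*tr(a) - tr(b^3 a b a^-1 b a) = x^2*y^4*z - x^3*y^3 - 2*x*y^3*z^2 + y^2*z^3 + x^3*y + x*y^3 + 2*x*y*z^2 - x^2*z - 2*y^2*z - z^3 - x*y + 3*z
tr(b^-1 a^-1 b a^-1 b^3 a) = tr(a^-1 b a^-1 b^3 a)*tr(b) - tr(a^-1 b a^-1 b^3 a b) = -x^2*y^4*z + x^3*y^3 + x*y^5 + 2*x*y^3*z^2 - y^4*z - y^2*z^3 - x^3*y - 4*x*y^3 - 2*x*y*z^2 + x^2*z + 4*y^2*z + z^3 + 2*x*y - 3*z
tr(a b a^2 b^2) = tr(a)*tr(b^2 a b a) - tr(b^2 a b) = x*y*z^2 - x^2*z - y^2*z + z
tr(a b a^2 b^3) = tr(b)*tr(a b a^2 b^2) - tr(a b a^2 b) = x*y^2*z^2 - x^2*y*z - y^3*z - x*z^2 + 2*y*z + x
reduce: tr(a b^4 a b a) = tr(b)*tr(a b a^2 b^3) - tr(a b a^2 b^2) = x*y^3*z^2 - x^2*y^2*z - y^4*z - 2*x*y*z^2 + x^2*z + 3*y^2*z + x*y - z
tr(a b^4 a b a b) = tr(b)*tr(a b a b a b^3) - tr(a b a b a b^2) = y^3*z^3 - x*y^2*z^2 - 2*y^3*z - 2*y*z^3 + x*y^2 + x*z^2 + 5*y*z - x
reduce: tr(b^3 a b a b^-1 a b) = tr(a b^4 a b a)*tr(b) - tr(a b^4 a b a b) = x*y^4*z^2 - x^2*y^3*z - y^5*z - y^3*z^3 - x*y^2*z^2 + x^2*y*z + 5*y^3*z + 2*y*z^3 - x*z^2 - 6*y*z + x
reduce: tr(a b a b^3 a b a) = tr(a)*tr(b a b^3 a b a) - tr(b a b^3 a b) = x*y^2*z^3 - x^2*y*z^2 - y^3*z^2 - x*z^3 + y*z^2 + 2*x*z + y
reduce: tr(a b a b a b a b) = tr(a b)*tr(a b a b a b) - tr(a^-1 b^-1 a^-1 b^-1) = z^4 - 4*z^2 + 2
so tr(a b a b a b a) = tr(a)*tr(b a b a b a) - tr(b a b a b) = x*z^3 - y*z^2 - 2*x*z + y
tr(b a b a b a b a b) = tr(b)*tr(a b a b a b a b) - tr(a b a b a b a) = y*z^4 - x*z^3 - 3*y*z^2 + 2*x*z + y
so tr(a b a b^3 a b a b) = tr(b)*tr(b a b a b a b a b) - tr(b a b a b a b a) = y^2*z^4 - x*y*z^3 - 3*y^2*z^2 - z^4 + 2*x*y*z + y^2 + 4*z^2 - 2
tr(b^3 a b a b^-1 a b a) = tr(a b a b^3 a b a)*tr(b) - tr(a b a b^3 a b a b) = x*y^3*z^3 - x^2*y^2*z^2 - y^4*z^2 - y^2*z^4 + 4*y^2*z^2 + z^4 - 4*z^2 + 2
tr(b a^-1 b^3 a b a b^-1 a) = tr(b^3 a b a b^-1 a b)*tr(a) - tr(b^3 a b a b^-1 a b a) = x^2*y^4*z^2 - x^3*y^3*z - x*y^5*z - 2*x*y^3*z^3 + y^4*z^2 + y^2*z^4 + x^3*y*z + 5*x*y^3*z + 2*x*y*z^3 - x^2*z^2 - 4*y^2*z^2 - z^4 - 6*x*y*z + x^2 + 4*z^2 - 2
tr(a^-1 b a^-1 b^3 a b a b^-1) = tr(b a^-1 b^3 a b a b^-1)*tr(a) - tr(b a^-1 b^3 a b a b^-1 a) = -x^2*y^4*z^2 + x^3*y^3*z + x*y^5*z + 2*x*y^3*z^3 - y^4*z^2 - y^2*z^4 - x^3*y*z - 4*x*y^3*z - 2*x*y*z^3 - x^2*y^2 + x^2*z^2 + 4*y^2*z^2 + z^4 + 4*x*y*z - 4*z^2 + 2
so tr(b a^-1 b^3 a b) = tr(b^3 a b^2)*tr(a) - tr(b^3 a b^2 a) = x*y^4*z - x^2*y^3 - y^3*z^2 - x*y^2*z + x^2*y + y*z^2 + y
reduce: tr(b^-2 a^-1 b a^-1 b^3 a b a) = tr(a^-1 b a^-1 b^3 a b a b^-1)*tr(b) - tr(a^-1 b a^-1 b^3 a b a) = -x^2*y^5*z^2 + x^3*y^4*z + x*y^6*z + 2*x*y^4*z^3 - y^5*z^2 - y^3*z^4 - x^3*y^2*z - 5*x*y^4*z - 2*x*y^2*z^3 + x^2*y*z^2 + 5*y^3*z^2 + y*z^4 + 5*x*y^2*z - x^2*y - 5*y*z^2 + y
reduce: tr(a^-1 b^-2 a^-1 b a^-1 b^3 a b) = tr(b^-2 a^-1 b a^-1 b^3 a b)*tr(a) - tr(b^-2 a^-1 b a^-1 b^3 a b a) = x^2*y^5*z^2 - 2*x^3*y^4*z - x*y^6*z - 2*x*y^4*z^3 + x^4*y^3 + x^2*y^5 + 2*x^2*y^3*z^2 + y^5*z^2 + y^3*z^4 + x^3*y^2*z + 4*x*y^4*z + x*y^2*z^3 - x^4*y - 4*x^2*y^3 - 3*x^2*y*z^2 - 5*y^3*z^2 - y*z^4 + x^3*z - x*y^2*z + x*z^3 + 3*x^2*y + 5*y*z^2 - 3*x*z - y
tr(a^-1 b^-2 a^-1 b a^-1 b^3 a b^-1) = tr(a^-1 b^-2 a^-1 b a^-1 b^3 a)*tr(b) - tr(a^-1 b^-2 a^-1 b a^-1 b^3 a b) = -x^2*y^5*z^2 + 2*x^3*y^4*z + x*y^6*z + 2*x*y^4*z^3 - x^4*y^3 - x^2*y^5 - 2*x^2*y^3*z^2 - y^5*z^2 - y^3*z^4 - x^3*y^2*z - 4*x*y^4*z - x*y^2*z^3 + x^4*y + 5*x^2*y^3 + 3*x^2*y*z^2 + 5*y^3*z^2 + y*z^4 - x^3*z - x*y^2*z - x*z^3 - 3*x^2*y - 4*y*z^2 + 3*x*z - y

-x^2*y^5*z^2 + 2*x^3*y^4*z + x*y^6*z + 2*x*y^4*z^3 - x^4*y^3 - x^2*y^5 - 2*x^2*y^3*z^2 - y^5*z^2 - y^3*z^4 - x^3*y^2*z - 4*x*y^4*z - x*y^2*z^3 + x^4*y + 5*x^2*y^3 + 3*x^2*y*z^2 + 5*y^3*z^2 + y*z^4 - x^3*z - x*y^2*z - x*z^3 - 3*x^2*y - 4*y*z^2 + 3*x*z - y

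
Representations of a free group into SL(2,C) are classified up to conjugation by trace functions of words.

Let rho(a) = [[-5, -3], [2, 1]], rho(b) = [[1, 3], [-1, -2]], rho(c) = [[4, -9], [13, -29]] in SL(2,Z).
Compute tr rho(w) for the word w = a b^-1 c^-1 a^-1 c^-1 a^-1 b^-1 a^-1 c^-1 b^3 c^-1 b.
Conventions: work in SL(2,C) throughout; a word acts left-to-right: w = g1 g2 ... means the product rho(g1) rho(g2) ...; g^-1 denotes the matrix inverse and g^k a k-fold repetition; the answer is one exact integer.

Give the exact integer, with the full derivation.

-26886907

rho(a) = [[-5, -3], [2, 1]]
... * rho(b^-1) = [[-2, -3], [1, 1]]  ->  [[7, 12], [-3, -5]]
... * rho(c^-1) = [[-29, 9], [-13, 4]]  ->  [[-359, 111], [152, -47]]
... * rho(a^-1) = [[1, 3], [-2, -5]]  ->  [[-581, -1632], [246, 691]]
... * rho(c^-1) = [[-29, 9], [-13, 4]]  ->  [[38065, -11757], [-16117, 4978]]
... * rho(a^-1) = [[1, 3], [-2, -5]]  ->  [[61579, 172980], [-26073, -73241]]
... * rho(b^-1) = [[-2, -3], [1, 1]]  ->  [[49822, -11757], [-21095, 4978]]
... * rho(a^-1) = [[1, 3], [-2, -5]]  ->  [[73336, 208251], [-31051, -88175]]
... * rho(c^-1) = [[-29, 9], [-13, 4]]  ->  [[-4834007, 1493028], [2046754, -632159]]
... * rho(b) = [[1, 3], [-1, -2]]  ->  [[-6327035, -17488077], [2678913, 7404580]]
... * rho(b) = [[1, 3], [-1, -2]]  ->  [[11161042, 15995049], [-4725667, -6772421]]
... * rho(b) = [[1, 3], [-1, -2]]  ->  [[-4834007, 1493028], [2046754, -632159]]
... * rho(c^-1) = [[-29, 9], [-13, 4]]  ->  [[120776839, -37533951], [-51137799, 15892150]]
... * rho(b) = [[1, 3], [-1, -2]]  ->  [[158310790, 437398419], [-67029949, -185197697]]
tr = 158310790 + -185197697 = -26886907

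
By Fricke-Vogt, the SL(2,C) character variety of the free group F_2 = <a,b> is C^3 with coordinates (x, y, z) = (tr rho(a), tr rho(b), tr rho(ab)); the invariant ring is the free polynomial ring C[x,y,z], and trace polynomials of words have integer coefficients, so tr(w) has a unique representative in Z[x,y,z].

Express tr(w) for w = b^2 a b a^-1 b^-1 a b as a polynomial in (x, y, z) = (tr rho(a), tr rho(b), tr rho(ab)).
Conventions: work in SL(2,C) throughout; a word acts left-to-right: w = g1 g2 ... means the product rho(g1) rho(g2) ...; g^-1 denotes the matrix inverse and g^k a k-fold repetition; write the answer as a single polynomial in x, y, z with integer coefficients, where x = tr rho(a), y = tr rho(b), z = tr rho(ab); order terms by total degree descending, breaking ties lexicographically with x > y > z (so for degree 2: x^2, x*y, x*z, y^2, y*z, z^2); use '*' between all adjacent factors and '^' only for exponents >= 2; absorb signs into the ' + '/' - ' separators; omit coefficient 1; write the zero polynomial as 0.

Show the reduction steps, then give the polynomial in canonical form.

reduce: trace(b a b) = trace(b)*trace(a b) - trace(a) = y*z - x
reduce: trace(a b^3) = trace(b)*trace(b a b) - trace(b a) = y^2*z - x*y - z
trace(b^3 a b) = trace(b)*trace(a b^3) - trace(a b^2) = y^3*z - x*y^2 - 2*y*z + x
reduce: trace(a b a b) = trace(a b)*trace(a b) - trace(1)   [split at repeated a] = z^2 - 2
trace(a b a) = trace(a)*trace(b a) - trace(b) = x*z - y
trace(a b a b^2) = trace(b)*trace(a b a b) - trace(a b a) = y*z^2 - x*z - y
trace(a b^3 a b) = trace(b)*trace(a b a b^2) - trace(a b a b) = y^2*z^2 - x*y*z - y^2 - z^2 + 2
trace(b^2) = trace(b)*trace(b) - trace(1) = y^2 - 2
trace(a^2 b^2) = trace(a)*trace(b^2 a) - trace(b^2) = x*y*z - x^2 - y^2 + 2
so trace(a b^3 a) = trace(b)*trace(a^2 b^2) - trace(a^2 b) = x*y^2*z - x^2*y - y^3 - x*z + 3*y
trace(b a b^3 a b) = trace(b)*trace(a b^3 a b) - trace(a b^3 a) = y^3*z^2 - 2*x*y^2*z + x^2*y - y*z^2 + x*z - y
trace(a b a b a b) = trace(a b)*trace(a b a b) - trace(a^-1 b^-1)   [split at repeated a] = z^3 - 3*z
trace(a b a b a) = trace(a)*trace(b a b a) - trace(b a b) = x*z^2 - y*z - x
trace(a b a b a b^2) = trace(b)*trace(a b a b a b) - trace(a b a b a) = y*z^3 - x*z^2 - 2*y*z + x
trace(b a b^3 a b a) = trace(b)*trace(a b a b a b^2) - trace(a b a b a b) = y^2*z^3 - x*y*z^2 - 2*y^2*z - z^3 + x*y + 3*z
trace(a b^3 a b a^-1 b) = trace(b a b^3 a b)*trace(a) - trace(b a b^3 a b a) = x*y^3*z^2 - 2*x^2*y^2*z - y^2*z^3 + x^3*y + x^2*z + 2*y^2*z + z^3 - 2*x*y - 3*z
reduce: trace(b^2 a b a^-1 b^-1 a b) = trace(a b^3 a b a^-1)*trace(b) - trace(a b^3 a b a^-1 b) = -x*y^3*z^2 + 2*x^2*y^2*z + y^4*z + y^2*z^3 - x^3*y - x*y^3 - x^2*z - 4*y^2*z - z^3 + 3*x*y + 3*z

-x*y^3*z^2 + 2*x^2*y^2*z + y^4*z + y^2*z^3 - x^3*y - x*y^3 - x^2*z - 4*y^2*z - z^3 + 3*x*y + 3*z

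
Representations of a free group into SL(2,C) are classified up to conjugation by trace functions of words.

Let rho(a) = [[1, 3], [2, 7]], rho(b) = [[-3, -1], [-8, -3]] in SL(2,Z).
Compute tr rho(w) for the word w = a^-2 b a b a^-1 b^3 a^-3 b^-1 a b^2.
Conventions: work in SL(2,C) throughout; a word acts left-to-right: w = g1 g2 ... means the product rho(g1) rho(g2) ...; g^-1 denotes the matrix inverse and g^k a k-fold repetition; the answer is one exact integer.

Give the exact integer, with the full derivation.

rho(a^-1) = [[7, -3], [-2, 1]]
... * rho(a^-1) = [[7, -3], [-2, 1]]  ->  [[55, -24], [-16, 7]]
... * rho(b) = [[-3, -1], [-8, -3]]  ->  [[27, 17], [-8, -5]]
... * rho(a) = [[1, 3], [2, 7]]  ->  [[61, 200], [-18, -59]]
... * rho(b) = [[-3, -1], [-8, -3]]  ->  [[-1783, -661], [526, 195]]
... * rho(a^-1) = [[7, -3], [-2, 1]]  ->  [[-11159, 4688], [3292, -1383]]
... * rho(b) = [[-3, -1], [-8, -3]]  ->  [[-4027, -2905], [1188, 857]]
... * rho(b) = [[-3, -1], [-8, -3]]  ->  [[35321, 12742], [-10420, -3759]]
... * rho(b) = [[-3, -1], [-8, -3]]  ->  [[-207899, -73547], [61332, 21697]]
... * rho(a^-1) = [[7, -3], [-2, 1]]  ->  [[-1308199, 550150], [385930, -162299]]
... * rho(a^-1) = [[7, -3], [-2, 1]]  ->  [[-10257693, 4474747], [3026108, -1320089]]
... * rho(a^-1) = [[7, -3], [-2, 1]]  ->  [[-80753345, 35247826], [23822934, -10398413]]
... * rho(b^-1) = [[-3, 1], [8, -3]]  ->  [[524242643, -186496823], [-154656106, 55018173]]
... * rho(a) = [[1, 3], [2, 7]]  ->  [[151248997, 267250168], [-44619760, -78841107]]
... * rho(b) = [[-3, -1], [-8, -3]]  ->  [[-2591748335, -952999501], [764588136, 281143081]]
... * rho(b) = [[-3, -1], [-8, -3]]  ->  [[15399241013, 5450746838], [-4542909056, -1608017379]]
tr = 15399241013 + -1608017379 = 13791223634

13791223634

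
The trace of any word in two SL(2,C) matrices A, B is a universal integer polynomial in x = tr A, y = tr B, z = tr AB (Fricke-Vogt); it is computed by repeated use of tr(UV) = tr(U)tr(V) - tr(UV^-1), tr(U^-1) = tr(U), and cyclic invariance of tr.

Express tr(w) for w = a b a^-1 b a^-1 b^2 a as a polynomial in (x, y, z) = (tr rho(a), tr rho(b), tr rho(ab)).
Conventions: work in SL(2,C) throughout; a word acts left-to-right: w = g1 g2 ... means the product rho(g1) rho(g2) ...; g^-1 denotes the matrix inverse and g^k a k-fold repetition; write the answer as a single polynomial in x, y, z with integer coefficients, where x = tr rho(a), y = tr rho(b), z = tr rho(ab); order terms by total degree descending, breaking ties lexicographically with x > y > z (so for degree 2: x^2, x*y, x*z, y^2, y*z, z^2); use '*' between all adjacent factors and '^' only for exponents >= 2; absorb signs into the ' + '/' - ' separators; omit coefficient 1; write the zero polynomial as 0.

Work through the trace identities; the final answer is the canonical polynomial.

tr(a b^2) = tr(b) * tr(a b) - tr(a)   [square of b] = y*z - x
next, tr(b a b^2) = tr(b) * tr(a b^2) - tr(a b)   [square of b] = y^2*z - x*y - z
and tr(b^4 a) = tr(b) * tr(b a b^2) - tr(b a b)   [square of b] = y^3*z - x*y^2 - 2*y*z + x
next, tr(b^2) = tr(b) * tr(b) - tr(1)   [square of b] = y^2 - 2
next, tr(b^3) = tr(b) * tr(b^2) - tr(b)   [square of b] = y^3 - 3*y
tr(b^4) = tr(b) * tr(b^3) - tr(b^2)   [square of b] = y^4 - 4*y^2 + 2
tr(b^2 a^2 b^2) = tr(a) * tr(b^4 a) - tr(b^4)   [square of a] = x*y^3*z - x^2*y^2 - y^4 - 2*x*y*z + x^2 + 4*y^2 - 2
and tr(a b a b) = tr(b a) * tr(b a) - tr(1)   [split at a repeated b] = z^2 - 2
and tr(a b a) = tr(a) * tr(b a) - tr(b)   [square of a] = x*z - y
tr(b a b^2 a) = tr(b) * tr(a b a b) - tr(a b a)   [square of b] = y*z^2 - x*z - y
tr(a b^2 a^2 b) = tr(a) * tr(b a b^2 a) - tr(b a b^2)   [square of a] = x*y*z^2 - x^2*z - y^2*z + z
tr(a^3 b) = tr(a) * tr(a b a) - tr(a b)   [square of a] = x^2*z - x*y - z
and tr(a^2) = tr(a) * tr(a) - tr(1)   [square of a] = x^2 - 2
next, tr(a^3) = tr(a) * tr(a^2) - tr(a)   [square of a] = x^3 - 3*x
tr(a b^2 a^2) = tr(b) * tr(a^3 b) - tr(a^3)   [square of b] = x^2*y*z - x^3 - x*y^2 - y*z + 3*x
next, tr(b^2 a^2 b^2 a) = tr(b) * tr(a b^2 a^2 b) - tr(a b^2 a^2)   [square of b] = x*y^2*z^2 - 2*x^2*y*z - y^3*z + x^3 + x*y^2 + 2*y*z - 3*x
and tr(b a^-1 b^2 a^2 b) = tr(b^2 a^2 b^2) * tr(a) - tr(b^2 a^2 b^2 a)   [inverse elimination on a] = x^2*y^3*z - x^3*y^2 - x*y^4 - x*y^2*z^2 + y^3*z + 3*x*y^2 - 2*y*z + x
and tr(a^2 b a b) = tr(a) * tr(b a b a) - tr(b a b)   [square of a] = x*z^2 - y*z - x
next, tr(b^2 a^2 b a b) = tr(b) * tr(a^2 b a b^2) - tr(a^2 b a b)   [square of b] = x*y^2*z^2 - x^2*y*z - y^3*z - x*z^2 + 2*y*z + x
tr(a b a b a b) = tr(a b) * tr(a b a b) - tr(a^-1 b^-1)   [split at a repeated a] = z^3 - 3*z
tr(b a b a b^2 a) = tr(b) * tr(a b a b a b) - tr(a b a b a)   [square of b] = y*z^3 - x*z^2 - 2*y*z + x
and tr(b a b a b^2) = tr(b) * tr(b a b a b) - tr(b a b a)   [square of b] = y^2*z^2 - x*y*z - y^2 - z^2 + 2
and tr(b^2 a^2 b a b a) = tr(a) * tr(b a b a b^2 a) - tr(b a b a b^2)   [square of a] = x*y*z^3 - x^2*z^2 - y^2*z^2 - x*y*z + x^2 + y^2 + z^2 - 2
tr(b a^-1 b^2 a^2 b a) = tr(b^2 a^2 b a b) * tr(a) - tr(b^2 a^2 b a b a)   [inverse elimination on a] = x^2*y^2*z^2 - x^3*y*z - x*y^3*z - x*y*z^3 + y^2*z^2 + 3*x*y*z - y^2 - z^2 + 2
and tr(a b a^-1 b a^-1 b^2 a) = tr(b a^-1 b^2 a^2 b) * tr(a) - tr(b a^-1 b^2 a^2 b a)   [inverse elimination on a] = x^3*y^3*z - x^4*y^2 - x^2*y^4 - 2*x^2*y^2*z^2 + x^3*y*z + 2*x*y^3*z + x*y*z^3 + 3*x^2*y^2 - y^2*z^2 - 5*x*y*z + x^2 + y^2 + z^2 - 2

x^3*y^3*z - x^4*y^2 - x^2*y^4 - 2*x^2*y^2*z^2 + x^3*y*z + 2*x*y^3*z + x*y*z^3 + 3*x^2*y^2 - y^2*z^2 - 5*x*y*z + x^2 + y^2 + z^2 - 2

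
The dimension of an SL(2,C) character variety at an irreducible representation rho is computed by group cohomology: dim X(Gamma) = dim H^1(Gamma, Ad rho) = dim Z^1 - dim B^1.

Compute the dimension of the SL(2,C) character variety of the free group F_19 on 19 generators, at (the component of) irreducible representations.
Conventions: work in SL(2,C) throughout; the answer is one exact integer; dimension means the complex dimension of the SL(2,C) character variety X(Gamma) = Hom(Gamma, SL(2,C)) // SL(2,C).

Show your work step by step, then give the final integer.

54

The free group F_19: 19 generators, no relators.
So Z^1 = (sl_2)^19 in full: dim Z^1 = 57.
Irreducibility makes the coboundary map sl_2 -> Z^1 injective (trivial centralizer), so dim B^1 = 3.
Therefore dim X = 57 - 3 = 54.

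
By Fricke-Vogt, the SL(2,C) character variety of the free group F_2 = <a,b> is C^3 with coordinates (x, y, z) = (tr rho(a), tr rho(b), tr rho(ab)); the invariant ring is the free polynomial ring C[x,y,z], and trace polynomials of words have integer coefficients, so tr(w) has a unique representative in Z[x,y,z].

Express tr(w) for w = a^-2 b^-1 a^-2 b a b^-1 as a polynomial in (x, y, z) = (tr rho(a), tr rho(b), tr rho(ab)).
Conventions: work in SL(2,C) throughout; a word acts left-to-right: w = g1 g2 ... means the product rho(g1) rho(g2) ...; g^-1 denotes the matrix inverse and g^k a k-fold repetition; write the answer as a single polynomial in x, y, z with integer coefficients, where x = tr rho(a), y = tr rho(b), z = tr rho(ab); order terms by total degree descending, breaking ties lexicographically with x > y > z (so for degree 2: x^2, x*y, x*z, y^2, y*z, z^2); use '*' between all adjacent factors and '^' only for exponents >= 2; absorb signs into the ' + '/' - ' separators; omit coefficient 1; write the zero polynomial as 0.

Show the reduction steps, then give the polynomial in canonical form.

next, tr(a^-1) = tr(a) = x
tr(a^-2) = tr(a^-1) * tr(a) - tr(1)  (eliminate a^-1) = x^2 - 2
tr(b a b) = tr(b) * tr(a b) - tr(a)  (reduce the b square) = y*z - x
tr(b a b a) = tr(b a) * tr(b a) - tr(1)  (split on b) = z^2 - 2
tr(a^-1 b a b) = tr(b a b) * tr(a) - tr(b a b a)  (eliminate a^-1) = x*y*z - x^2 - z^2 + 2
tr(a^-1 b a b a^-1) = tr(a^-1 b a b) * tr(a) - tr(a^-1 b a b a)  (eliminate a^-1) = x^2*y*z - x^3 - x*z^2 - y*z + 3*x
next, tr(b^2 a b) = tr(b) * tr(b a b) - tr(b a)  (reduce the b square) = y^2*z - x*y - z
next, tr(a b a) = tr(a) * tr(b a) - tr(b)  (reduce the a square) = x*z - y
tr(b^2 a b a) = tr(b) * tr(a b a b) - tr(a b a)  (reduce the b square) = y*z^2 - x*z - y
tr(b a b a^-1 b) = tr(b^2 a b) * tr(a) - tr(b^2 a b a)  (eliminate a^-1) = x*y^2*z - x^2*y - y*z^2 + y
tr(b a b a b a) = tr(b a b a) * tr(b a) - tr(a b)  (split on b) = z^3 - 3*z
next, tr(b a b a^-1 b a) = tr(b a b a b) * tr(a) - tr(b a b a b a)  (eliminate a^-1) = x*y*z^2 - x^2*z - z^3 - x*y + 3*z
tr(a^-1 b a b a^-1 b) = tr(b a b a^-1 b) * tr(a) - tr(b a b a^-1 b a)  (eliminate a^-1) = x^2*y^2*z - x^3*y - 2*x*y*z^2 + x^2*z + z^3 + 2*x*y - 3*z
tr(a^-1 b a b a^-1 b^-1) = tr(a^-1 b a b a^-1) * tr(b) - tr(a^-1 b a b a^-1 b)  (eliminate b^-1) = x*y*z^2 - x^2*z - y^2*z - z^3 + x*y + 3*z
and tr(a^-1 b^-1 a^-2 b a b) = tr(a^-1 b a b a^-1 b^-1) * tr(a) - tr(a^-1 b a b a^-1 b^-1 a)  (eliminate a^-1) = x^2*y*z^2 - x^3*z - x*y^2*z - x*z^3 + x^2*y + 3*x*z - y
and tr(a^-1 b^-1 a^-2 b a b^-1) = tr(a^-1 b^-1 a^-2 b a) * tr(b) - tr(a^-1 b^-1 a^-2 b a b)  (eliminate b^-1) = -x^2*y*z^2 + x^3*z + x*y^2*z + x*z^3 - 3*x*z - y
tr(a^-1 b) = tr(b) * tr(a) - tr(b a)  (eliminate a^-1) = x*y - z
tr(b^-1 a^-2 b a) = tr(a^-2 b a) * tr(b) - tr(a^-2 b a b)  (eliminate b^-1) = -x^2*y*z + x^3 + x*y^2 + x*z^2 - 3*x
tr(b^-1 a^-2 b a b^-1) = tr(b^-1 a^-2 b a) * tr(b) - tr(b^-1 a^-2 b a b)  (eliminate b^-1) = -x^2*y^2*z + x^3*y + x*y^3 + x*y*z^2 - 4*x*y + z
and tr(a^-2 b^-1 a^-2 b a b^-1) = tr(a^-1 b^-1 a^-2 b a b^-1) * tr(a) - tr(a^-1 b^-1 a^-2 b a b^-1 a)  (eliminate a^-1) = -x^3*y*z^2 + x^4*z + 2*x^2*y^2*z + x^2*z^3 - x^3*y - x*y^3 - x*y*z^2 - 3*x^2*z + 3*x*y - z

-x^3*y*z^2 + x^4*z + 2*x^2*y^2*z + x^2*z^3 - x^3*y - x*y^3 - x*y*z^2 - 3*x^2*z + 3*x*y - z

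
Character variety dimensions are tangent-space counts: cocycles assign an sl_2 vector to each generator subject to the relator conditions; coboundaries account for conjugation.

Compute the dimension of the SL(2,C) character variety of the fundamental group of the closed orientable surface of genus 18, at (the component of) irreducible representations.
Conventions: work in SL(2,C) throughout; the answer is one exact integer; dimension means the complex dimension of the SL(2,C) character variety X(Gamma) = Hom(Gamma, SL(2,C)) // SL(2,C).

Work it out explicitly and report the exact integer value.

102

pi_1 of the closed genus-18 surface has 36 generators bound by the single product-of-commutators relator.
A cocycle assigns one sl_2 vector per generator subject to the relator condition d_2(z) = 0: dim of the unconstrained space is 3*2g = 108.
At an irreducible rho, H^2 = coker(d_2) vanishes (Poincare duality: H^2 is dual to H^0 = invariants = 0), so d_2 is surjective onto sl_2 and dim Z^1 = 108 - 3 = 105.
dim B^1 = 3 (coboundaries, injective at irreducible rho).
dim X = dim H^1 = 105 - 3 = 102.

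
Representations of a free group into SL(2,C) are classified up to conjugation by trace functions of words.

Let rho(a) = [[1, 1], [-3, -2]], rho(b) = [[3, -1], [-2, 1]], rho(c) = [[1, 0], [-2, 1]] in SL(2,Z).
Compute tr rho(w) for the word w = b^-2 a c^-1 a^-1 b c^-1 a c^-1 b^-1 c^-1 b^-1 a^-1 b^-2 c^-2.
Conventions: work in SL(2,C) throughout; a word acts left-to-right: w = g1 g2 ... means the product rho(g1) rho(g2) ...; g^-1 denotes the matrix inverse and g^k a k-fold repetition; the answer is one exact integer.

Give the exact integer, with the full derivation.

81272

rho(b^-1) = [[1, 1], [2, 3]]
... * rho(b^-1) = [[1, 1], [2, 3]]  ->  [[3, 4], [8, 11]]
... * rho(a) = [[1, 1], [-3, -2]]  ->  [[-9, -5], [-25, -14]]
... * rho(c^-1) = [[1, 0], [2, 1]]  ->  [[-19, -5], [-53, -14]]
... * rho(a^-1) = [[-2, -1], [3, 1]]  ->  [[23, 14], [64, 39]]
... * rho(b) = [[3, -1], [-2, 1]]  ->  [[41, -9], [114, -25]]
... * rho(c^-1) = [[1, 0], [2, 1]]  ->  [[23, -9], [64, -25]]
... * rho(a) = [[1, 1], [-3, -2]]  ->  [[50, 41], [139, 114]]
... * rho(c^-1) = [[1, 0], [2, 1]]  ->  [[132, 41], [367, 114]]
... * rho(b^-1) = [[1, 1], [2, 3]]  ->  [[214, 255], [595, 709]]
... * rho(c^-1) = [[1, 0], [2, 1]]  ->  [[724, 255], [2013, 709]]
... * rho(b^-1) = [[1, 1], [2, 3]]  ->  [[1234, 1489], [3431, 4140]]
... * rho(a^-1) = [[-2, -1], [3, 1]]  ->  [[1999, 255], [5558, 709]]
... * rho(b^-1) = [[1, 1], [2, 3]]  ->  [[2509, 2764], [6976, 7685]]
... * rho(b^-1) = [[1, 1], [2, 3]]  ->  [[8037, 10801], [22346, 30031]]
... * rho(c^-1) = [[1, 0], [2, 1]]  ->  [[29639, 10801], [82408, 30031]]
... * rho(c^-1) = [[1, 0], [2, 1]]  ->  [[51241, 10801], [142470, 30031]]
tr = 51241 + 30031 = 81272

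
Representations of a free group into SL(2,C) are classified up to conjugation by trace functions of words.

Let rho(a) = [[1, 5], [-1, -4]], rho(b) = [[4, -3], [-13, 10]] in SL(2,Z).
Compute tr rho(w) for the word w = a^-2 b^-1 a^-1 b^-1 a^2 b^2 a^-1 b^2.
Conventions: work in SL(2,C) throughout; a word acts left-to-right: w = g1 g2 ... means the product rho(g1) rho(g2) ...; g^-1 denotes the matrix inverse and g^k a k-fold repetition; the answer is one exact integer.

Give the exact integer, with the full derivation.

rho(a^-1) = [[-4, -5], [1, 1]]
... * rho(a^-1) = [[-4, -5], [1, 1]]  ->  [[11, 15], [-3, -4]]
... * rho(b^-1) = [[10, 3], [13, 4]]  ->  [[305, 93], [-82, -25]]
... * rho(a^-1) = [[-4, -5], [1, 1]]  ->  [[-1127, -1432], [303, 385]]
... * rho(b^-1) = [[10, 3], [13, 4]]  ->  [[-29886, -9109], [8035, 2449]]
... * rho(a) = [[1, 5], [-1, -4]]  ->  [[-20777, -112994], [5586, 30379]]
... * rho(a) = [[1, 5], [-1, -4]]  ->  [[92217, 348091], [-24793, -93586]]
... * rho(b) = [[4, -3], [-13, 10]]  ->  [[-4156315, 3204259], [1117446, -861481]]
... * rho(b) = [[4, -3], [-13, 10]]  ->  [[-58280627, 44511535], [15669037, -11967148]]
... * rho(a^-1) = [[-4, -5], [1, 1]]  ->  [[277634043, 335914670], [-74643296, -90312333]]
... * rho(b) = [[4, -3], [-13, 10]]  ->  [[-3256354538, 2526244571], [875487145, -679193442]]
... * rho(b) = [[4, -3], [-13, 10]]  ->  [[-45866597575, 35031509324], [12331463326, -9418395855]]
tr = -45866597575 + -9418395855 = -55284993430

-55284993430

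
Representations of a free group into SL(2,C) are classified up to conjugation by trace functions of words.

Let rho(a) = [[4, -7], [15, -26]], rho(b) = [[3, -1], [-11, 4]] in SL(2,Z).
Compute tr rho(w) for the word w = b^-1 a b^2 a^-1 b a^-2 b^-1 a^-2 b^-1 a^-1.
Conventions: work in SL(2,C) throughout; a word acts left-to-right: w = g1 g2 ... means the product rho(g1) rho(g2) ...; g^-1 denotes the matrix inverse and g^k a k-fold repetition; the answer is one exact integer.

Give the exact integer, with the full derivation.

1193360561042

rho(b^-1) = [[4, 1], [11, 3]]
... * rho(a) = [[4, -7], [15, -26]]  ->  [[31, -54], [89, -155]]
... * rho(b) = [[3, -1], [-11, 4]]  ->  [[687, -247], [1972, -709]]
... * rho(b) = [[3, -1], [-11, 4]]  ->  [[4778, -1675], [13715, -4808]]
... * rho(a^-1) = [[-26, 7], [-15, 4]]  ->  [[-99103, 26746], [-284470, 76773]]
... * rho(b) = [[3, -1], [-11, 4]]  ->  [[-591515, 206087], [-1697913, 591562]]
... * rho(a^-1) = [[-26, 7], [-15, 4]]  ->  [[12288085, -3316257], [35272308, -9519143]]
... * rho(a^-1) = [[-26, 7], [-15, 4]]  ->  [[-269746355, 72751567], [-774292863, 208829584]]
... * rho(b^-1) = [[4, 1], [11, 3]]  ->  [[-278718183, -51491654], [-800046028, -147804111]]
... * rho(a^-1) = [[-26, 7], [-15, 4]]  ->  [[8019047568, -2156993897], [23018258393, -6191538640]]
... * rho(a^-1) = [[-26, 7], [-15, 4]]  ->  [[-176140328313, 47505357388], [-505601638618, 136361654191]]
... * rho(b^-1) = [[4, 1], [11, 3]]  ->  [[-182002381984, -33624256149], [-522428358371, -96516676045]]
... * rho(a^-1) = [[-26, 7], [-15, 4]]  ->  [[5236425773819, -1408513698484], [15030887458321, -4043065212777]]
tr = 5236425773819 + -4043065212777 = 1193360561042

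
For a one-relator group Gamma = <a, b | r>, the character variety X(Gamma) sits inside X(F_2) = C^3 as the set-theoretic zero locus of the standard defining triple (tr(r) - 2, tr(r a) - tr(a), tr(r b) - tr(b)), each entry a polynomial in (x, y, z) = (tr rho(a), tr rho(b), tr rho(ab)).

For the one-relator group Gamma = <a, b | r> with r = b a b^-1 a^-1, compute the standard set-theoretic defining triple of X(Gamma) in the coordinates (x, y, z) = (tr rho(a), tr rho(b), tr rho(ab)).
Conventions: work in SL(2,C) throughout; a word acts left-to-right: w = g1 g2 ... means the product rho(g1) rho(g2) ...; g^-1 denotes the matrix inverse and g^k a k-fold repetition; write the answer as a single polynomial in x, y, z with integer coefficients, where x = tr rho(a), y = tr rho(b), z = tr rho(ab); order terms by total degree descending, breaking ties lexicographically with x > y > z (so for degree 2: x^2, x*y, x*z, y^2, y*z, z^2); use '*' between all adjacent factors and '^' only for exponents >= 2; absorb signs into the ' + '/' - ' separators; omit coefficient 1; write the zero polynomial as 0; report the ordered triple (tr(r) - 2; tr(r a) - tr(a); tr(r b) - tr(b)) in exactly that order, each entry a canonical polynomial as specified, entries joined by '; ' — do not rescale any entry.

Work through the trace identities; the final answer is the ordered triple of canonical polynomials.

-x*y*z + x^2 + y^2 + z^2 - 4; 0; -x*y^2*z + x^2*y + y^3 + y*z^2 - 4*y

apply: tr(a b a) = tr(a)*tr(b a) - tr(b) = x*z - y
use: tr(a b a b) = tr(a b)*tr(a b) - tr(1) = z^2 - 2
tr(b a b^-1 a) = tr(a b a)*tr(b) - tr(a b a b) = x*y*z - y^2 - z^2 + 2
tr(b a b^-1 a^-1) = tr(b a b^-1)*tr(a) - tr(b a b^-1 a) = -x*y*z + x^2 + y^2 + z^2 - 2
tr(b^2) = tr(b)*tr(b) - tr(1)   [square of b] = y^2 - 2
tr(b a b) = tr(b)*tr(a b) - tr(a)   [square of b] = y*z - x
use: tr(b^2 a b) = tr(b)*tr(b a b) - tr(b a)   [square of b] = y^2*z - x*y - z
tr(b^2 a b a) = tr(b)*tr(a b a b) - tr(a b a)   [square of b] = y*z^2 - x*z - y
apply: tr(a^-1 b^2 a b) = tr(b^2 a b)*tr(a) - tr(b^2 a b a)   [inverse elimination on a] = x*y^2*z - x^2*y - y*z^2 + y
tr(b a b^-1 a^-1 b) = tr(a^-1 b^2 a)*tr(b) - tr(a^-1 b^2 a b)   [inverse elimination on b] = -x*y^2*z + x^2*y + y^3 + y*z^2 - 3*y
assemble the triple (tr(r) - 2; tr(r a) - x; tr(r b) - y)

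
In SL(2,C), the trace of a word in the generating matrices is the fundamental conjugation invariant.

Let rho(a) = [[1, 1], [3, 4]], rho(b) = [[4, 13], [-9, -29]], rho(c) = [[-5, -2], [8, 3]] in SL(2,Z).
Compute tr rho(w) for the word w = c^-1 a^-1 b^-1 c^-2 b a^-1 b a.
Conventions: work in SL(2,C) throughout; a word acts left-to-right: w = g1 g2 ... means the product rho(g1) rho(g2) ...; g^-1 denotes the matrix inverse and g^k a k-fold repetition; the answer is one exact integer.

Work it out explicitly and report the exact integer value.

rho(c^-1) = [[3, 2], [-8, -5]]
... * rho(a^-1) = [[4, -1], [-3, 1]]  ->  [[6, -1], [-17, 3]]
... * rho(b^-1) = [[-29, -13], [9, 4]]  ->  [[-183, -82], [520, 233]]
... * rho(c^-1) = [[3, 2], [-8, -5]]  ->  [[107, 44], [-304, -125]]
... * rho(c^-1) = [[3, 2], [-8, -5]]  ->  [[-31, -6], [88, 17]]
... * rho(b) = [[4, 13], [-9, -29]]  ->  [[-70, -229], [199, 651]]
... * rho(a^-1) = [[4, -1], [-3, 1]]  ->  [[407, -159], [-1157, 452]]
... * rho(b) = [[4, 13], [-9, -29]]  ->  [[3059, 9902], [-8696, -28149]]
... * rho(a) = [[1, 1], [3, 4]]  ->  [[32765, 42667], [-93143, -121292]]
tr = 32765 + -121292 = -88527

-88527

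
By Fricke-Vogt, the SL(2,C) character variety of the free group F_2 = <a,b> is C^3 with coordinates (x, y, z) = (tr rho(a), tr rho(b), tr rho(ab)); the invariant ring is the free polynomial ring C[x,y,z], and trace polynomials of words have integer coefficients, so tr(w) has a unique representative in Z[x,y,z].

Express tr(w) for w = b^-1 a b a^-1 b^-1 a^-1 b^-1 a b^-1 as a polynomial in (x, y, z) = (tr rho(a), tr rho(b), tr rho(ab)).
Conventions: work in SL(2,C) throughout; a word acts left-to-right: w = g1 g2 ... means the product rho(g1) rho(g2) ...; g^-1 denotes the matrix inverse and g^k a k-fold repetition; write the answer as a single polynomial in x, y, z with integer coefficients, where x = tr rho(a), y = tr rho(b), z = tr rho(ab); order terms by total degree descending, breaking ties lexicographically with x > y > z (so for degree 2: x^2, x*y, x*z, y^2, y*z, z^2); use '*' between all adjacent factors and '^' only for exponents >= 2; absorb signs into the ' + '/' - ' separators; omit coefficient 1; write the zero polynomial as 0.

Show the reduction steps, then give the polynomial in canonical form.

so trace(a^2) = trace(a) trace(a) - trace(1)  (reduce the a square) = x^2 - 2
trace(a^2 b) = trace(a) trace(b a) - trace(b)  (reduce the a square) = x*z - y
reduce: trace(a b^-1 a) = trace(a^2) trace(b) - trace(a^2 b)  (eliminate b^-1) = x^2*y - x*z - y
so trace(a b a b) = trace(b a) trace(b a) - trace(1)  (split on b) = z^2 - 2
trace(a b^-1 a b) = trace(a b a) trace(b) - trace(a b a b)  (eliminate b^-1) = x*y*z - y^2 - z^2 + 2
trace(a b^-1 a b^-1) = trace(a b^-1 a) trace(b) - trace(a b^-1 a b)  (eliminate b^-1) = x^2*y^2 - 2*x*y*z + z^2 - 2
so trace(b^-1 a b^-2 a) = trace(a b^-1 a b^-1) trace(b) - trace(a b^-1 a)  (eliminate b^-1) = x^2*y^3 - 2*x*y^2*z - x^2*y + y*z^2 + x*z - y
trace(a^2 b a) = trace(a) trace(b a^2) - trace(b a)  (reduce the a square) = x^2*z - x*y - z
so trace(b a b) = trace(b) trace(a b) - trace(a)  (reduce the b square) = y*z - x
trace(a^2 b a b) = trace(a) trace(b a b a) - trace(b a b)  (reduce the a square) = x*z^2 - y*z - x
trace(a b a b^-1 a) = trace(a^2 b a) trace(b) - trace(a^2 b a b)  (eliminate b^-1) = x^2*y*z - x*y^2 - x*z^2 + x
so trace(a b a b a b) = trace(a b) trace(a b a b) - trace(a^-1 b^-1)  (split on a) = z^3 - 3*z
reduce: trace(a b a b^-1 a b) = trace(a b a b a) trace(b) - trace(a b a b a b)  (eliminate b^-1) = x*y*z^2 - y^2*z - z^3 - x*y + 3*z
trace(b^-1 a b^-1 a b a) = trace(a b a b^-1 a) trace(b) - trace(a b a b^-1 a b)  (eliminate b^-1) = x^2*y^2*z - x*y^3 - 2*x*y*z^2 + y^2*z + z^3 + 2*x*y - 3*z
trace(a b^-1 a b a) = trace(a b a^2) trace(b) - trace(a b a^2 b)  (eliminate b^-1) = x^2*y*z - x*y^2 - x*z^2 + x
so trace(a b a b^-2 a b^-1) = trace(b^-1 a b^-1 a b a) trace(b) - trace(b^-1 a b^-1 a b a b)  (eliminate b^-1) = x^2*y^3*z - x*y^4 - 2*x*y^2*z^2 - x^2*y*z + y^3*z + y*z^3 + 3*x*y^2 + x*z^2 - 3*y*z - x
so trace(a b a b^-2 a) = trace(b^-1 a^2 b a) trace(b) - trace(b^-1 a^2 b a b)  (eliminate b^-1) = x^2*y^2*z - x*y^3 - x*y*z^2 - x^2*z + 2*x*y + z
trace(b^-2 a b^-2 a b a) = trace(a b a b^-2 a b^-1) trace(b) - trace(a b a b^-2 a)  (eliminate b^-1) = x^2*y^4*z - x*y^5 - 2*x*y^3*z^2 - 2*x^2*y^2*z + y^4*z + y^2*z^3 + 4*x*y^3 + 2*x*y*z^2 + x^2*z - 3*y^2*z - 3*x*y - z
trace(b^-1 a b^-2 a b a^-1 b^-1) = trace(b^-2 a b^-2 a b) trace(a) - trace(b^-2 a b^-2 a b a)  (eliminate a^-1) = -x^2*y^4*z + x^3*y^3 + x*y^5 + 2*x*y^3*z^2 - y^4*z - y^2*z^3 - x^3*y - 4*x*y^3 - x*y*z^2 + 3*y^2*z + 2*x*y + z
reduce: trace(a b^2 a) = trace(b) trace(a^2 b) - trace(a^2)  (reduce the b square) = x*y*z - x^2 - y^2 + 2
trace(b a^3 b) = trace(a) trace(a b^2 a) - trace(a b^2)  (reduce the a square) = x^2*y*z - x^3 - x*y^2 - y*z + 3*x
so trace(b a^3 b a) = trace(a) trace(b a b a^2) - trace(b a b a)  (reduce the a square) = x^2*z^2 - x*y*z - x^2 - z^2 + 2
trace(a^2 b a^-1 b a) = trace(b a^3 b) trace(a) - trace(b a^3 b a)  (eliminate a^-1) = x^3*y*z - x^4 - x^2*y^2 - x^2*z^2 + 4*x^2 + z^2 - 2
so trace(b^2 a b a) = trace(b) trace(a b a b) - trace(a b a)  (reduce the b square) = y*z^2 - x*z - y
reduce: trace(b^2 a b) = trace(b) trace(a b^2) - trace(a b)  (reduce the b square) = y^2*z - x*y - z
reduce: trace(b a b a^2 b) = trace(a) trace(b^2 a b a) - trace(b^2 a b)  (reduce the a square) = x*y*z^2 - x^2*z - y^2*z + z
reduce: trace(b a b a^2 b a) = trace(a) trace(b a b a b a) - trace(b a b a b)  (reduce the a square) = x*z^3 - y*z^2 - 2*x*z + y
trace(a^2 b a^-1 b a b) = trace(b a b a^2 b) trace(a) - trace(b a b a^2 b a)  (eliminate a^-1) = x^2*y*z^2 - x^3*z - x*y^2*z - x*z^3 + y*z^2 + 3*x*z - y
trace(a b^-1 a^2 b a^-1 b) = trace(a^2 b a^-1 b a) trace(b) - trace(a^2 b a^-1 b a b)  (eliminate b^-1) = x^3*y^2*z - x^4*y - x^2*y^3 - 2*x^2*y*z^2 + x^3*z + x*y^2*z + x*z^3 + 4*x^2*y - 3*x*z - y
reduce: trace(a b a^-1 b^-1 a b^-1 a) = trace(a b^-1 a^2 b a^-1) trace(b) - trace(a b^-1 a^2 b a^-1 b)  (eliminate b^-1) = -x^3*y^2*z + x^4*y + x^2*y^3 + 2*x^2*y*z^2 - x^3*z - x*y^2*z - x*z^3 - 3*x^2*y + 3*x*z - y
so trace(a b^-1 a b a b a) = trace(a b a b a^2) trace(b) - trace(a b a b a^2 b)  (eliminate b^-1) = x^2*y*z^2 - x*y^2*z - x*z^3 - x^2*y + 2*x*z + y
trace(a b a b a b a b) = trace(b a b a b a) trace(b a) - trace(a b a b)  (split on b) = z^4 - 4*z^2 + 2
so trace(a b^-1 a b a b a b) = trace(a b a b a b a) trace(b) - trace(a b a b a b a b)  (eliminate b^-1) = x*y*z^3 - y^2*z^2 - z^4 - 2*x*y*z + y^2 + 4*z^2 - 2
trace(b^-1 a b^-1 a b a b a) = trace(a b^-1 a b a b a) trace(b) - trace(a b^-1 a b a b a b)  (eliminate b^-1) = x^2*y^2*z^2 - x*y^3*z - 2*x*y*z^3 - x^2*y^2 + y^2*z^2 + z^4 + 4*x*y*z - 4*z^2 + 2
reduce: trace(a b a^-1 b^-1 a b^-1 a b) = trace(b^-1 a b^-1 a b a b) trace(a) - trace(b^-1 a b^-1 a b a b a)  (eliminate a^-1) = -x^2*y^2*z^2 + x^3*y*z + x*y^3*z + 2*x*y*z^3 - x^2*z^2 - y^2*z^2 - z^4 - 4*x*y*z + x^2 + 4*z^2 - 2
reduce: trace(b^-1 a b a^-1 b^-1 a b^-1 a) = trace(a b a^-1 b^-1 a b^-1 a) trace(b) - trace(a b a^-1 b^-1 a b^-1 a b)  (eliminate b^-1) = -x^3*y^3*z + x^4*y^2 + x^2*y^4 + 3*x^2*y^2*z^2 - 2*x^3*y*z - 2*x*y^3*z - 3*x*y*z^3 - 3*x^2*y^2 + x^2*z^2 + y^2*z^2 + z^4 + 7*x*y*z - x^2 - y^2 - 4*z^2 + 2
so trace(b^-1 a b^-2 a b a^-1 b^-1 a) = trace(b^-1 a b a^-1 b^-1 a b^-1 a) trace(b) - trace(b^-1 a b a^-1 b^-1 a b^-1 a b)  (eliminate b^-1) = -x^3*y^4*z + x^4*y^3 + x^2*y^5 + 3*x^2*y^3*z^2 - x^3*y^2*z - 2*x*y^4*z - 3*x*y^2*z^3 - x^4*y - 4*x^2*y^3 - x^2*y*z^2 + y^3*z^2 + y*z^4 + x^3*z + 8*x*y^2*z + x*z^3 + 2*x^2*y - y^3 - 4*y*z^2 - 3*x*z + 3*y
trace(b^-1 a b a^-1 b^-1 a^-1 b^-1 a b^-1) = trace(b^-1 a b^-2 a b a^-1 b^-1) trace(a) - trace(b^-1 a b^-2 a b a^-1 b^-1 a)  (eliminate a^-1) = -x^2*y^3*z^2 + x^3*y^2*z + x*y^4*z + 2*x*y^2*z^3 - y^3*z^2 - y*z^4 - x^3*z - 5*x*y^2*z - x*z^3 + y^3 + 4*y*z^2 + 4*x*z - 3*y

-x^2*y^3*z^2 + x^3*y^2*z + x*y^4*z + 2*x*y^2*z^3 - y^3*z^2 - y*z^4 - x^3*z - 5*x*y^2*z - x*z^3 + y^3 + 4*y*z^2 + 4*x*z - 3*y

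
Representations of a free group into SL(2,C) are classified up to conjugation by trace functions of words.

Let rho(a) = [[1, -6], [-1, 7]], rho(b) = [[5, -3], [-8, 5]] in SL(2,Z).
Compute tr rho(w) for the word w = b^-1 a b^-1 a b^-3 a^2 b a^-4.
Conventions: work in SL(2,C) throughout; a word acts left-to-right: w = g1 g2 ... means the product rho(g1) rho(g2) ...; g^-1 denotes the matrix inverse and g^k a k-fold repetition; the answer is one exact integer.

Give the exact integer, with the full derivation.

58719930983

rho(b^-1) = [[5, 3], [8, 5]]
... * rho(a) = [[1, -6], [-1, 7]]  ->  [[2, -9], [3, -13]]
... * rho(b^-1) = [[5, 3], [8, 5]]  ->  [[-62, -39], [-89, -56]]
... * rho(a) = [[1, -6], [-1, 7]]  ->  [[-23, 99], [-33, 142]]
... * rho(b^-1) = [[5, 3], [8, 5]]  ->  [[677, 426], [971, 611]]
... * rho(b^-1) = [[5, 3], [8, 5]]  ->  [[6793, 4161], [9743, 5968]]
... * rho(b^-1) = [[5, 3], [8, 5]]  ->  [[67253, 41184], [96459, 59069]]
... * rho(a) = [[1, -6], [-1, 7]]  ->  [[26069, -115230], [37390, -165271]]
... * rho(a) = [[1, -6], [-1, 7]]  ->  [[141299, -963024], [202661, -1381237]]
... * rho(b) = [[5, -3], [-8, 5]]  ->  [[8410687, -5239017], [12063201, -7514168]]
... * rho(a^-1) = [[7, 6], [1, 1]]  ->  [[53635792, 45225105], [76928239, 64865038]]
... * rho(a^-1) = [[7, 6], [1, 1]]  ->  [[420675649, 367039857], [603362711, 526434472]]
... * rho(a^-1) = [[7, 6], [1, 1]]  ->  [[3311769400, 2891093751], [4749973449, 4146610738]]
... * rho(a^-1) = [[7, 6], [1, 1]]  ->  [[26073479551, 22761710151], [37396424881, 32646451432]]
tr = 26073479551 + 32646451432 = 58719930983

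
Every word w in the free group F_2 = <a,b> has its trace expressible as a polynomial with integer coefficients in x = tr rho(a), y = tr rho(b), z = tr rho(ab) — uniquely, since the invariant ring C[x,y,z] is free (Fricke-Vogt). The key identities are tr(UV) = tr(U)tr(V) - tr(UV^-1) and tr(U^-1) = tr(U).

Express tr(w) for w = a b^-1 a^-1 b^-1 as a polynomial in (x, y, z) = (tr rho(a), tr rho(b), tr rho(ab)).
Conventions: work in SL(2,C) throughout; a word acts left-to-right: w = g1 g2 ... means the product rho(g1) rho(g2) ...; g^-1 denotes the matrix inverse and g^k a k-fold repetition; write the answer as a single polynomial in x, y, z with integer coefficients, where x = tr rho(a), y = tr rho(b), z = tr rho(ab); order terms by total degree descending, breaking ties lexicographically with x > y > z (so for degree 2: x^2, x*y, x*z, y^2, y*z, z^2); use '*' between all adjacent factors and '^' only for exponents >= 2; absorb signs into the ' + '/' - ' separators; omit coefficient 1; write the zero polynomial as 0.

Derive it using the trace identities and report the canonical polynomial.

use: trace(b^-1) = trace(b) = y
apply: trace(b a b) = trace(b)*trace(a b) - trace(a)   [square of b] = y*z - x
trace(b a b a) = trace(b a)*trace(b a) - trace(1)   [split at a repeated b] = z^2 - 2
use: trace(a b a^-1 b) = trace(b a b)*trace(a) - trace(b a b a)   [inverse elimination on a] = x*y*z - x^2 - z^2 + 2
trace(a^-1 b^-1 a b) = trace(a b a^-1)*trace(b) - trace(a b a^-1 b)   [inverse elimination on b] = -x*y*z + x^2 + y^2 + z^2 - 2
use: trace(a b^-1 a^-1 b^-1) = trace(a^-1 b^-1 a)*trace(b) - trace(a^-1 b^-1 a b)   [inverse elimination on b] = x*y*z - x^2 - z^2 + 2

x*y*z - x^2 - z^2 + 2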